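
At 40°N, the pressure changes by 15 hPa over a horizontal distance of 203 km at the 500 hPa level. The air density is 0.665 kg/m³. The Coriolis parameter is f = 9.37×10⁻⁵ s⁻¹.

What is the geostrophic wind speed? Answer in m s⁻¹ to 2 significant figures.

120 m s⁻¹

Pressure gradient: |∂P/∂n| = 1500 Pa / 203000 m = 7.39×10⁻³ Pa/m
Geostrophic balance (pressure-gradient force = Coriolis force):
V_g = (1/(fρ)) |∂P/∂n| = 7.39×10⁻³ / (9.37×10⁻⁵ × 0.665) = 119 m/s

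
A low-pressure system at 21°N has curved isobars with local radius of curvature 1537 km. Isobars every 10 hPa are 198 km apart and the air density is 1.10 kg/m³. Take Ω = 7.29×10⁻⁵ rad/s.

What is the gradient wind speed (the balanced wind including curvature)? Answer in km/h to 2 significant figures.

Coriolis parameter at 21°N:
f = 2Ω sin φ = 2 × 7.29×10⁻⁵ × sin 21° = 5.23×10⁻⁵ s⁻¹
Pressure gradient: |∂P/∂n| = 1000 Pa / 198000 m = 5.05×10⁻³ Pa/m
Geostrophic speed: V_g = |∂P/∂n|/(fρ) = 5.05×10⁻³/(5.23×10⁻⁵ × 1.10) = 87.9 m/s
Around a low, centrifugal force acts outward with Coriolis, so pressure-gradient force balances both:
(1/ρ)|∂P/∂n| = fV + V²/R  →  V² + fR·V − fR·V_g = 0
With fR = 5.23×10⁻⁵ × 1537×10³ m = 80.3 m/s:
V = [−fR + √((fR)² + 4 fR V_g)]/2 = [−80.3 + √(80.3² + 4×80.3×87.9)]/2 = 53 m/s
Subgeostrophic (V < V_g = 87.9 m/s), as expected around a low.
Converting: 53 m/s × 3.6 = 190 km/h

190 km/h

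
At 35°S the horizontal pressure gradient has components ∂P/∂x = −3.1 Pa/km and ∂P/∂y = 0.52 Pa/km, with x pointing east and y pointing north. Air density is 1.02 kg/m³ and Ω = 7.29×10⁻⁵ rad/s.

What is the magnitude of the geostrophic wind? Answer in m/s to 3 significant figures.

Coriolis parameter at 35°S:
f = 2Ω sin φ = 2 × 7.29×10⁻⁵ × sin 35° = 8.36×10⁻⁵ s⁻¹
In the Southern Hemisphere f is negative: f = −8.36×10⁻⁵ s⁻¹.
Component geostrophic relations (x east, y north):
u_g = −(1/(fρ)) ∂P/∂y,  v_g = (1/(fρ)) ∂P/∂x
u_g = −(0.52×10⁻³)/(−8.36×10⁻⁵ × 1.02) = 6.10 m/s;  v_g = (−3.1×10⁻³)/(−8.36×10⁻⁵ × 1.02) = 36.3 m/s
|V_g| = √(u_g² + v_g²) = 36.9 m/s

36.9 m/s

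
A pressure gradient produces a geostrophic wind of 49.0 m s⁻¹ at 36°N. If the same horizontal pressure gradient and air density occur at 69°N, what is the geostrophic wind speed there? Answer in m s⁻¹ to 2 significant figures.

With the same pressure gradient and density, V_g ∝ 1/f ∝ 1/sin φ.
V₂ = V₁ · sin φ₁ / sin φ₂ = 49.0 × sin 36° / sin 69°
V₂ = 49.0 × 0.5878/0.9336 = 31 m s⁻¹

31 m s⁻¹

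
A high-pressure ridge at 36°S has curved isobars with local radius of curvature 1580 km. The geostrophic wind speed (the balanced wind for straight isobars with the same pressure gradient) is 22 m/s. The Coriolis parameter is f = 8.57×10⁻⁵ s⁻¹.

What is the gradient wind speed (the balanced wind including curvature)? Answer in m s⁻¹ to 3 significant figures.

27.6 m s⁻¹

Around a high, pressure-gradient force acts outward with centrifugal, so Coriolis balances both:
fV = (1/ρ)|∂P/∂n| + V²/R  →  V² − fR·V + fR·V_g = 0
With fR = 8.57×10⁻⁵ × 1580×10³ m = 135 m/s:
V = [fR − √((fR)² − 4 fR V_g)]/2 = [135 − √(135² − 4×135×22)]/2 = 27.6 m/s
Supergeostrophic (V > V_g = 22 m/s), as expected around a high.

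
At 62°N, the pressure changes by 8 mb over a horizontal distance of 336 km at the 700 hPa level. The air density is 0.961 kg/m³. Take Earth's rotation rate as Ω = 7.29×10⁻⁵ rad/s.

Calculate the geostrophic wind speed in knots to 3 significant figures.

Coriolis parameter at 62°N:
f = 2Ω sin φ = 2 × 7.29×10⁻⁵ × sin 62° = 1.29×10⁻⁴ s⁻¹
Pressure gradient: |∂P/∂n| = 800 Pa / 336000 m = 2.38×10⁻³ Pa/m
Geostrophic balance (pressure-gradient force = Coriolis force):
V_g = (1/(fρ)) |∂P/∂n| = 2.38×10⁻³ / (1.29×10⁻⁴ × 0.961) = 19.2 m/s
Converting: 19.2 m/s × 1.944 = 37.4 knots

37.4 knots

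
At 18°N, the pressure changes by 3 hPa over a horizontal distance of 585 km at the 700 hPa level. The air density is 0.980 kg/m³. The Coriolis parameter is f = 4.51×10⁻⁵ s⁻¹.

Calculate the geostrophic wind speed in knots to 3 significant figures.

Pressure gradient: |∂P/∂n| = 300 Pa / 585000 m = 5.13×10⁻⁴ Pa/m
Geostrophic balance (pressure-gradient force = Coriolis force):
V_g = (1/(fρ)) |∂P/∂n| = 5.13×10⁻⁴ / (4.51×10⁻⁵ × 0.980) = 11.6 m/s
Converting: 11.6 m/s × 1.944 = 22.6 knots

22.6 knots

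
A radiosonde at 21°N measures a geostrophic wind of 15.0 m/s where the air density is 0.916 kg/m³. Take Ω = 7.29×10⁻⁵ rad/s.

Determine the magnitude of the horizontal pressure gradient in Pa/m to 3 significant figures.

7.18×10⁻⁴ Pa/m

Coriolis parameter at 21°N:
f = 2Ω sin φ = 2 × 7.29×10⁻⁵ × sin 21° = 5.23×10⁻⁵ s⁻¹
Geostrophic balance rearranged: |∂P/∂n| = f ρ V_g
|∂P/∂n| = 5.23×10⁻⁵ × 0.916 × 15.0 = 7.18×10⁻⁴ Pa/m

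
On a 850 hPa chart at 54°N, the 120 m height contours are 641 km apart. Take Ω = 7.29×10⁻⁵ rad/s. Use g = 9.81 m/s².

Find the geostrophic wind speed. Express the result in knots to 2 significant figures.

30 knots

Coriolis parameter at 54°N:
f = 2Ω sin φ = 2 × 7.29×10⁻⁵ × sin 54° = 1.18×10⁻⁴ s⁻¹
Height gradient: |∂Z/∂n| = 120 m / 641000 m = 1.87×10⁻⁴
On a pressure surface, geostrophic balance gives V_g = (g/f)|∂Z/∂n|:
V_g = 9.81 × 1.87×10⁻⁴ / 1.18×10⁻⁴ = 15.6 m/s
Converting: 15.6 m/s × 1.944 = 30 knots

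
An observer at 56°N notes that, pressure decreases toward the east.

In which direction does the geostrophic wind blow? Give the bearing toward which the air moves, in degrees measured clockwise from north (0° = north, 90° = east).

The pressure-gradient force points toward the east (bearing 090°).
Geostrophic balance: in the Northern Hemisphere the Coriolis force deflects motion to the right, so the geostrophic wind blows 90° to the right of the pressure-gradient force (low pressure on the left).
Rotating 090° by 90° clockwise gives 180° — the wind blows toward the south.

180°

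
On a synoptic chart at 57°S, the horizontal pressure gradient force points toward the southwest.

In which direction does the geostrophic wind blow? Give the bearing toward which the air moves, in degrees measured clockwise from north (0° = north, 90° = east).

The pressure-gradient force points toward the southwest (bearing 225°).
Geostrophic balance: in the Southern Hemisphere the Coriolis force deflects motion to the left, so the geostrophic wind blows 90° to the left of the pressure-gradient force (low pressure on the right).
Rotating 225° by 90° counterclockwise gives 135° — the wind blows toward the southeast.

135°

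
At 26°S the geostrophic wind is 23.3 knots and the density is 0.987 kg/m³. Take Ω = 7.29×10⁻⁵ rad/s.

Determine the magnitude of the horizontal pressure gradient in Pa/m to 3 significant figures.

Coriolis parameter at 26°S:
f = 2Ω sin φ = 2 × 7.29×10⁻⁵ × sin 26° = 6.39×10⁻⁵ s⁻¹
Wind speed in SI: 23.3 knots = 12.0 m/s
Geostrophic balance rearranged: |∂P/∂n| = f ρ V_g
|∂P/∂n| = 6.39×10⁻⁵ × 0.987 × 12.0 = 7.56×10⁻⁴ Pa/m

7.56×10⁻⁴ Pa/m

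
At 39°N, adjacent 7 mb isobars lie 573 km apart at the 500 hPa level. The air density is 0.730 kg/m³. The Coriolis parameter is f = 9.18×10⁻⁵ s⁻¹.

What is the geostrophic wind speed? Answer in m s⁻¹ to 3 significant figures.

18.2 m s⁻¹

Pressure gradient: |∂P/∂n| = 700 Pa / 573000 m = 1.22×10⁻³ Pa/m
Geostrophic balance (pressure-gradient force = Coriolis force):
V_g = (1/(fρ)) |∂P/∂n| = 1.22×10⁻³ / (9.18×10⁻⁵ × 0.730) = 18.2 m/s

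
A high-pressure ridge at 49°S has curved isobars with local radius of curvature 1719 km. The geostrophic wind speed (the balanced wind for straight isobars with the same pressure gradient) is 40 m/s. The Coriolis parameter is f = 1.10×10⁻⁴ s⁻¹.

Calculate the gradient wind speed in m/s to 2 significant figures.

Around a high, pressure-gradient force acts outward with centrifugal, so Coriolis balances both:
fV = (1/ρ)|∂P/∂n| + V²/R  →  V² − fR·V + fR·V_g = 0
With fR = 1.10×10⁻⁴ × 1719×10³ m = 189 m/s:
V = [fR − √((fR)² − 4 fR V_g)]/2 = [189 − √(189² − 4×189×40)]/2 = 57.5 m/s
Supergeostrophic (V > V_g = 40 m/s), as expected around a high.

57 m/s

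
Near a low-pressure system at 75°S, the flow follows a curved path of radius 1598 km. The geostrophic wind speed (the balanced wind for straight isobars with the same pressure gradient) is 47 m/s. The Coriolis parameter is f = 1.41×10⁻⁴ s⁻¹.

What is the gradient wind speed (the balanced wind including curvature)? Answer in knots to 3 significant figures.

Around a low, centrifugal force acts outward with Coriolis, so pressure-gradient force balances both:
(1/ρ)|∂P/∂n| = fV + V²/R  →  V² + fR·V − fR·V_g = 0
With fR = 1.41×10⁻⁴ × 1598×10³ m = 225 m/s:
V = [−fR + √((fR)² + 4 fR V_g)]/2 = [−225 + √(225² + 4×225×47)]/2 = 39.9 m/s
Subgeostrophic (V < V_g = 47 m/s), as expected around a low.
Converting: 39.9 m/s × 1.944 = 77.6 knots

77.6 knots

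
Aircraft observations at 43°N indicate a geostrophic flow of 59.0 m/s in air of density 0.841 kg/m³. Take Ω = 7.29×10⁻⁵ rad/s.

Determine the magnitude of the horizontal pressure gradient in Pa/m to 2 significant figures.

4.9×10⁻³ Pa/m

Coriolis parameter at 43°N:
f = 2Ω sin φ = 2 × 7.29×10⁻⁵ × sin 43° = 9.94×10⁻⁵ s⁻¹
Geostrophic balance rearranged: |∂P/∂n| = f ρ V_g
|∂P/∂n| = 9.94×10⁻⁵ × 0.841 × 59.0 = 4.93×10⁻³ Pa/m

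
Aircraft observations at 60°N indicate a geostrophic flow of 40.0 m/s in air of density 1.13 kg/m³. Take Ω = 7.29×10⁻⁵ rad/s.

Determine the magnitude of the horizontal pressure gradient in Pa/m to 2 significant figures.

Coriolis parameter at 60°N:
f = 2Ω sin φ = 2 × 7.29×10⁻⁵ × sin 60° = 1.26×10⁻⁴ s⁻¹
Geostrophic balance rearranged: |∂P/∂n| = f ρ V_g
|∂P/∂n| = 1.26×10⁻⁴ × 1.13 × 40.0 = 5.71×10⁻³ Pa/m

5.7×10⁻³ Pa/m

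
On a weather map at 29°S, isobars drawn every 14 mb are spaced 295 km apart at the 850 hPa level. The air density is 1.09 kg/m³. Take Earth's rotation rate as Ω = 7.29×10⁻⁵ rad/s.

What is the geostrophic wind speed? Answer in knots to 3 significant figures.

Coriolis parameter at 29°S:
f = 2Ω sin φ = 2 × 7.29×10⁻⁵ × sin 29° = 7.07×10⁻⁵ s⁻¹
Pressure gradient: |∂P/∂n| = 1400 Pa / 295000 m = 4.75×10⁻³ Pa/m
Geostrophic balance (pressure-gradient force = Coriolis force):
V_g = (1/(fρ)) |∂P/∂n| = 4.75×10⁻³ / (7.07×10⁻⁵ × 1.09) = 61.6 m/s
Converting: 61.6 m/s × 1.944 = 120 knots

120 knots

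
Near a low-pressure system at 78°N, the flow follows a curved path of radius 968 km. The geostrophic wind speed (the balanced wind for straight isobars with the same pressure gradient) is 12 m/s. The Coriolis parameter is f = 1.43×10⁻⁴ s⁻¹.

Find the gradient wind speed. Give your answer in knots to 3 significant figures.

Around a low, centrifugal force acts outward with Coriolis, so pressure-gradient force balances both:
(1/ρ)|∂P/∂n| = fV + V²/R  →  V² + fR·V − fR·V_g = 0
With fR = 1.43×10⁻⁴ × 968×10³ m = 138 m/s:
V = [−fR + √((fR)² + 4 fR V_g)]/2 = [−138 + √(138² + 4×138×12)]/2 = 11.1 m/s
Subgeostrophic (V < V_g = 12 m/s), as expected around a low.
Converting: 11.1 m/s × 1.944 = 21.6 knots

21.6 knots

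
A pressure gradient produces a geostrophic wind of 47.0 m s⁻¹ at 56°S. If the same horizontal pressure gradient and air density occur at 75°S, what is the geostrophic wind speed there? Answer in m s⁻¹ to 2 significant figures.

With the same pressure gradient and density, V_g ∝ 1/f ∝ 1/sin φ.
V₂ = V₁ · sin φ₁ / sin φ₂ = 47.0 × sin 56° / sin 75°
V₂ = 47.0 × 0.8290/0.9659 = 40 m s⁻¹

40 m s⁻¹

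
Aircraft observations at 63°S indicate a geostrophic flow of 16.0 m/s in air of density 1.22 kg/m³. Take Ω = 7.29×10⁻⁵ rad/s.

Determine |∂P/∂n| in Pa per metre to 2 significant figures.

2.5×10⁻³ Pa/m

Coriolis parameter at 63°S:
f = 2Ω sin φ = 2 × 7.29×10⁻⁵ × sin 63° = 1.30×10⁻⁴ s⁻¹
Geostrophic balance rearranged: |∂P/∂n| = f ρ V_g
|∂P/∂n| = 1.30×10⁻⁴ × 1.22 × 16.0 = 2.54×10⁻³ Pa/m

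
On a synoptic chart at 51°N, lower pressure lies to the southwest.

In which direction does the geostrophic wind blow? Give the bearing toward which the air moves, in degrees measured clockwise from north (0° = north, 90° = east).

315°

The pressure-gradient force points toward the southwest (bearing 225°).
Geostrophic balance: in the Northern Hemisphere the Coriolis force deflects motion to the right, so the geostrophic wind blows 90° to the right of the pressure-gradient force (low pressure on the left).
Rotating 225° by 90° clockwise gives 315° — the wind blows toward the northwest.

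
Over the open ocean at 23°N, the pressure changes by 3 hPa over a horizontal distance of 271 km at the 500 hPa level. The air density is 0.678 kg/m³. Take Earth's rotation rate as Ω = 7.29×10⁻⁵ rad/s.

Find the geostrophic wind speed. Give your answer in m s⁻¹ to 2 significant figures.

29 m s⁻¹

Coriolis parameter at 23°N:
f = 2Ω sin φ = 2 × 7.29×10⁻⁵ × sin 23° = 5.70×10⁻⁵ s⁻¹
Pressure gradient: |∂P/∂n| = 300 Pa / 271000 m = 1.11×10⁻³ Pa/m
Geostrophic balance (pressure-gradient force = Coriolis force):
V_g = (1/(fρ)) |∂P/∂n| = 1.11×10⁻³ / (5.70×10⁻⁵ × 0.678) = 28.7 m/s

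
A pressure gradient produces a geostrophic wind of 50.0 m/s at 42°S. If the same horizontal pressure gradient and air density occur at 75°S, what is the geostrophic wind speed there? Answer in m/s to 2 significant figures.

With the same pressure gradient and density, V_g ∝ 1/f ∝ 1/sin φ.
V₂ = V₁ · sin φ₁ / sin φ₂ = 50.0 × sin 42° / sin 75°
V₂ = 50.0 × 0.6691/0.9659 = 35 m/s

35 m/s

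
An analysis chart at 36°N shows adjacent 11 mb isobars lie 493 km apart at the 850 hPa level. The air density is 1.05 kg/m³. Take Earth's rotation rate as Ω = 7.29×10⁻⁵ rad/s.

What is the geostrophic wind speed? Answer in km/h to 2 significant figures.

Coriolis parameter at 36°N:
f = 2Ω sin φ = 2 × 7.29×10⁻⁵ × sin 36° = 8.57×10⁻⁵ s⁻¹
Pressure gradient: |∂P/∂n| = 1100 Pa / 493000 m = 2.23×10⁻³ Pa/m
Geostrophic balance (pressure-gradient force = Coriolis force):
V_g = (1/(fρ)) |∂P/∂n| = 2.23×10⁻³ / (8.57×10⁻⁵ × 1.05) = 24.8 m/s
Converting: 24.8 m/s × 3.6 = 89 km/h

89 km/h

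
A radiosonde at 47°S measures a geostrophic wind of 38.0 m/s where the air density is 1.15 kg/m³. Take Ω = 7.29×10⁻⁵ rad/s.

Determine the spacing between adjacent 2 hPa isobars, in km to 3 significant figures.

Coriolis parameter at 47°S:
f = 2Ω sin φ = 2 × 7.29×10⁻⁵ × sin 47° = 1.07×10⁻⁴ s⁻¹
Geostrophic balance rearranged: |∂P/∂n| = f ρ V_g
|∂P/∂n| = 1.07×10⁻⁴ × 1.15 × 38.0 = 4.66×10⁻³ Pa/m
Isobar spacing: Δn = ΔP/|∂P/∂n| = 200 Pa / 4.66×10⁻³ Pa/m = 42920 m ≈ 42.9 km

42.9 km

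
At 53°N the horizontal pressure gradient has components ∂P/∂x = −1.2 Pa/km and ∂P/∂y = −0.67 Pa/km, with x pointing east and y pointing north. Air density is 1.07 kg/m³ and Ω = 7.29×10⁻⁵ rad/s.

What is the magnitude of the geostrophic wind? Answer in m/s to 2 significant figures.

11 m/s

Coriolis parameter at 53°N:
f = 2Ω sin φ = 2 × 7.29×10⁻⁵ × sin 53° = 1.16×10⁻⁴ s⁻¹
Component geostrophic relations (x east, y north):
u_g = −(1/(fρ)) ∂P/∂y,  v_g = (1/(fρ)) ∂P/∂x
u_g = −(−0.67×10⁻³)/(1.16×10⁻⁴ × 1.07) = 5.38 m/s;  v_g = (−1.2×10⁻³)/(1.16×10⁻⁴ × 1.07) = −9.63 m/s
|V_g| = √(u_g² + v_g²) = 11.0 m/s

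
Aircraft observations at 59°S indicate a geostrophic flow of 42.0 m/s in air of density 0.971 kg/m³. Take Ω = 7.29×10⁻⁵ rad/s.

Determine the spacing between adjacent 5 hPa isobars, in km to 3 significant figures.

Coriolis parameter at 59°S:
f = 2Ω sin φ = 2 × 7.29×10⁻⁵ × sin 59° = 1.25×10⁻⁴ s⁻¹
Geostrophic balance rearranged: |∂P/∂n| = f ρ V_g
|∂P/∂n| = 1.25×10⁻⁴ × 0.971 × 42.0 = 5.10×10⁻³ Pa/m
Isobar spacing: Δn = ΔP/|∂P/∂n| = 500 Pa / 5.10×10⁻³ Pa/m = 98102 m ≈ 98.1 km

98.1 km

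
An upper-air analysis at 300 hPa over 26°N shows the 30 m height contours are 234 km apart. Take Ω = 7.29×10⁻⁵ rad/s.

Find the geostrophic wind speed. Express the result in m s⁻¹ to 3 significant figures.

19.7 m s⁻¹

Coriolis parameter at 26°N:
f = 2Ω sin φ = 2 × 7.29×10⁻⁵ × sin 26° = 6.39×10⁻⁵ s⁻¹
Height gradient: |∂Z/∂n| = 30 m / 234000 m = 1.28×10⁻⁴
On a pressure surface, geostrophic balance gives V_g = (g/f)|∂Z/∂n|:
V_g = 9.81 × 1.28×10⁻⁴ / 6.39×10⁻⁵ = 19.7 m/s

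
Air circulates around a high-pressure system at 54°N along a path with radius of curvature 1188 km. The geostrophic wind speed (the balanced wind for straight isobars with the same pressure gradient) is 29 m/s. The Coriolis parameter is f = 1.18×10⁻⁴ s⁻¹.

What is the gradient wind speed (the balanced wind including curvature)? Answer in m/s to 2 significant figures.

41 m/s

Around a high, pressure-gradient force acts outward with centrifugal, so Coriolis balances both:
fV = (1/ρ)|∂P/∂n| + V²/R  →  V² − fR·V + fR·V_g = 0
With fR = 1.18×10⁻⁴ × 1188×10³ m = 140 m/s:
V = [fR − √((fR)² − 4 fR V_g)]/2 = [140 − √(140² − 4×140×29)]/2 = 41 m/s
Supergeostrophic (V > V_g = 29 m/s), as expected around a high.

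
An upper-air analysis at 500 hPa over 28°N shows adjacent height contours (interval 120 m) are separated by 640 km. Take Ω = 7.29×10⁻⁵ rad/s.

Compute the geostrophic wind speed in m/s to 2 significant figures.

27 m/s

Coriolis parameter at 28°N:
f = 2Ω sin φ = 2 × 7.29×10⁻⁵ × sin 28° = 6.84×10⁻⁵ s⁻¹
Height gradient: |∂Z/∂n| = 120 m / 640000 m = 1.88×10⁻⁴
On a pressure surface, geostrophic balance gives V_g = (g/f)|∂Z/∂n|:
V_g = 9.81 × 1.88×10⁻⁴ / 6.84×10⁻⁵ = 26.9 m/s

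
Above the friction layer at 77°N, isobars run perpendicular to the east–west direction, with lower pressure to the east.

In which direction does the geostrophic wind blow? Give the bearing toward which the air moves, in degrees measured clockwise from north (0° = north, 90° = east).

The pressure-gradient force points toward the east (bearing 090°).
Geostrophic balance: in the Northern Hemisphere the Coriolis force deflects motion to the right, so the geostrophic wind blows 90° to the right of the pressure-gradient force (low pressure on the left).
Rotating 090° by 90° clockwise gives 180° — the wind blows toward the south.

180°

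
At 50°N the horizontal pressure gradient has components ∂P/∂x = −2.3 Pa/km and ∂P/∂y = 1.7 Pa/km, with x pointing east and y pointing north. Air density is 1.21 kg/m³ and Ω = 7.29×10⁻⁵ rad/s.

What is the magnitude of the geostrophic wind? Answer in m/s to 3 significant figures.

21.2 m/s

Coriolis parameter at 50°N:
f = 2Ω sin φ = 2 × 7.29×10⁻⁵ × sin 50° = 1.12×10⁻⁴ s⁻¹
Component geostrophic relations (x east, y north):
u_g = −(1/(fρ)) ∂P/∂y,  v_g = (1/(fρ)) ∂P/∂x
u_g = −(1.7×10⁻³)/(1.12×10⁻⁴ × 1.21) = −12.6 m/s;  v_g = (−2.3×10⁻³)/(1.12×10⁻⁴ × 1.21) = −17.0 m/s
|V_g| = √(u_g² + v_g²) = 21.2 m/s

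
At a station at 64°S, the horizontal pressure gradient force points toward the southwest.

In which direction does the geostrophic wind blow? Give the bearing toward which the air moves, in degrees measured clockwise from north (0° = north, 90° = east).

The pressure-gradient force points toward the southwest (bearing 225°).
Geostrophic balance: in the Southern Hemisphere the Coriolis force deflects motion to the left, so the geostrophic wind blows 90° to the left of the pressure-gradient force (low pressure on the right).
Rotating 225° by 90° counterclockwise gives 135° — the wind blows toward the southeast.

135°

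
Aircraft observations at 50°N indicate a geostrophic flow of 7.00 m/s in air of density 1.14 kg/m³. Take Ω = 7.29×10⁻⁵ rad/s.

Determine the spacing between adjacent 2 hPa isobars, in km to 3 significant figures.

224 km

Coriolis parameter at 50°N:
f = 2Ω sin φ = 2 × 7.29×10⁻⁵ × sin 50° = 1.12×10⁻⁴ s⁻¹
Geostrophic balance rearranged: |∂P/∂n| = f ρ V_g
|∂P/∂n| = 1.12×10⁻⁴ × 1.14 × 7.00 = 8.91×10⁻⁴ Pa/m
Isobar spacing: Δn = ΔP/|∂P/∂n| = 200 Pa / 8.91×10⁻⁴ Pa/m = 224396 m ≈ 224 km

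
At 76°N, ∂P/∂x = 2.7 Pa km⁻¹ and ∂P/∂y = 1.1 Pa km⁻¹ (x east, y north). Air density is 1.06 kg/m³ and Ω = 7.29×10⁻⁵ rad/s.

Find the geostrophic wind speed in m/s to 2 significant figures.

Coriolis parameter at 76°N:
f = 2Ω sin φ = 2 × 7.29×10⁻⁵ × sin 76° = 1.41×10⁻⁴ s⁻¹
Component geostrophic relations (x east, y north):
u_g = −(1/(fρ)) ∂P/∂y,  v_g = (1/(fρ)) ∂P/∂x
u_g = −(1.1×10⁻³)/(1.41×10⁻⁴ × 1.06) = −7.34 m/s;  v_g = (2.7×10⁻³)/(1.41×10⁻⁴ × 1.06) = 18.0 m/s
|V_g| = √(u_g² + v_g²) = 19.4 m/s

19 m/s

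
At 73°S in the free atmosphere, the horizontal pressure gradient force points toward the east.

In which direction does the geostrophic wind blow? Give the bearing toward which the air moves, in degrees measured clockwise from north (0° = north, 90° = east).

000°

The pressure-gradient force points toward the east (bearing 090°).
Geostrophic balance: in the Southern Hemisphere the Coriolis force deflects motion to the left, so the geostrophic wind blows 90° to the left of the pressure-gradient force (low pressure on the right).
Rotating 090° by 90° counterclockwise gives 000° — the wind blows toward the north.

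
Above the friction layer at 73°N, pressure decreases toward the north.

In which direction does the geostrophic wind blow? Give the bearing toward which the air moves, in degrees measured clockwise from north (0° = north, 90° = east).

The pressure-gradient force points toward the north (bearing 000°).
Geostrophic balance: in the Northern Hemisphere the Coriolis force deflects motion to the right, so the geostrophic wind blows 90° to the right of the pressure-gradient force (low pressure on the left).
Rotating 000° by 90° clockwise gives 090° — the wind blows toward the east.

090°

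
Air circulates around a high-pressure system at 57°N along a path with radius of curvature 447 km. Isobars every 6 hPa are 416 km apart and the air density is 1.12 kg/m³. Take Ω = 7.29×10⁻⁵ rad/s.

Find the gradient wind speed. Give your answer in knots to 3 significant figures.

27.7 knots

Coriolis parameter at 57°N:
f = 2Ω sin φ = 2 × 7.29×10⁻⁵ × sin 57° = 1.22×10⁻⁴ s⁻¹
Pressure gradient: |∂P/∂n| = 600 Pa / 416000 m = 1.44×10⁻³ Pa/m
Geostrophic speed: V_g = |∂P/∂n|/(fρ) = 1.44×10⁻³/(1.22×10⁻⁴ × 1.12) = 10.5 m/s
Around a high, pressure-gradient force acts outward with centrifugal, so Coriolis balances both:
fV = (1/ρ)|∂P/∂n| + V²/R  →  V² − fR·V + fR·V_g = 0
With fR = 1.22×10⁻⁴ × 447×10³ m = 54.7 m/s:
V = [fR − √((fR)² − 4 fR V_g)]/2 = [54.7 − √(54.7² − 4×54.7×10.5)]/2 = 14.2 m/s
Supergeostrophic (V > V_g = 10.5 m/s), as expected around a high.
Converting: 14.2 m/s × 1.944 = 27.7 knots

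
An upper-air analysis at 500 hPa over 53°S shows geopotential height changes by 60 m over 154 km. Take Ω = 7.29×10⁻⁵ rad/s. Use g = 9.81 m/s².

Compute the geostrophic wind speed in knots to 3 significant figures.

63.8 knots

Coriolis parameter at 53°S:
f = 2Ω sin φ = 2 × 7.29×10⁻⁵ × sin 53° = 1.16×10⁻⁴ s⁻¹
Height gradient: |∂Z/∂n| = 60 m / 154000 m = 3.90×10⁻⁴
On a pressure surface, geostrophic balance gives V_g = (g/f)|∂Z/∂n|:
V_g = 9.81 × 3.90×10⁻⁴ / 1.16×10⁻⁴ = 32.8 m/s
Converting: 32.8 m/s × 1.944 = 63.8 knots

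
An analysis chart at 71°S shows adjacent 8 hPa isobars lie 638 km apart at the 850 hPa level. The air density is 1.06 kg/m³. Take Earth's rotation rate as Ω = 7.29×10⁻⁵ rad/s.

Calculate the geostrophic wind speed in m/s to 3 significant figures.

Coriolis parameter at 71°S:
f = 2Ω sin φ = 2 × 7.29×10⁻⁵ × sin 71° = 1.38×10⁻⁴ s⁻¹
Pressure gradient: |∂P/∂n| = 800 Pa / 638000 m = 1.25×10⁻³ Pa/m
Geostrophic balance (pressure-gradient force = Coriolis force):
V_g = (1/(fρ)) |∂P/∂n| = 1.25×10⁻³ / (1.38×10⁻⁴ × 1.06) = 8.58 m/s

8.58 m/s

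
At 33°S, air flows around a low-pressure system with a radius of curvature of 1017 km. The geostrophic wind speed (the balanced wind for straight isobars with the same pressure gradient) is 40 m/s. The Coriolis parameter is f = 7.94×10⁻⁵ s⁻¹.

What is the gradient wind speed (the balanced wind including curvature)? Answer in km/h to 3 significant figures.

106 km/h

Around a low, centrifugal force acts outward with Coriolis, so pressure-gradient force balances both:
(1/ρ)|∂P/∂n| = fV + V²/R  →  V² + fR·V − fR·V_g = 0
With fR = 7.94×10⁻⁵ × 1017×10³ m = 80.7 m/s:
V = [−fR + √((fR)² + 4 fR V_g)]/2 = [−80.7 + √(80.7² + 4×80.7×40)]/2 = 29.3 m/s
Subgeostrophic (V < V_g = 40 m/s), as expected around a low.
Converting: 29.3 m/s × 3.6 = 106 km/h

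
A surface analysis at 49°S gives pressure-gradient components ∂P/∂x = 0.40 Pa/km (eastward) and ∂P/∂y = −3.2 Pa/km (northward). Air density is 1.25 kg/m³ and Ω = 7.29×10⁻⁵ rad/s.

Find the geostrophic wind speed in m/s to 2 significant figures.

23 m/s

Coriolis parameter at 49°S:
f = 2Ω sin φ = 2 × 7.29×10⁻⁵ × sin 49° = 1.10×10⁻⁴ s⁻¹
In the Southern Hemisphere f is negative: f = −1.10×10⁻⁴ s⁻¹.
Component geostrophic relations (x east, y north):
u_g = −(1/(fρ)) ∂P/∂y,  v_g = (1/(fρ)) ∂P/∂x
u_g = −(−3.2×10⁻³)/(−1.10×10⁻⁴ × 1.25) = −23.3 m/s;  v_g = (0.40×10⁻³)/(−1.10×10⁻⁴ × 1.25) = −2.91 m/s
|V_g| = √(u_g² + v_g²) = 23.4 m/s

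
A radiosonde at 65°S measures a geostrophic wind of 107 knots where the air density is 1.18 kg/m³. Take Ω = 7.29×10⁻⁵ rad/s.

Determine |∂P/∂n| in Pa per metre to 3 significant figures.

8.58×10⁻³ Pa/m

Coriolis parameter at 65°S:
f = 2Ω sin φ = 2 × 7.29×10⁻⁵ × sin 65° = 1.32×10⁻⁴ s⁻¹
Wind speed in SI: 107 knots = 55.0 m/s
Geostrophic balance rearranged: |∂P/∂n| = f ρ V_g
|∂P/∂n| = 1.32×10⁻⁴ × 1.18 × 55.0 = 8.58×10⁻³ Pa/m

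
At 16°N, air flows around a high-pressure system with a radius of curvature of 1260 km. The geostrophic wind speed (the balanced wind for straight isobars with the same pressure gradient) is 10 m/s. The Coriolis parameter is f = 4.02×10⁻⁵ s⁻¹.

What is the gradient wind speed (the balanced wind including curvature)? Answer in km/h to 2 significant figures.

Around a high, pressure-gradient force acts outward with centrifugal, so Coriolis balances both:
fV = (1/ρ)|∂P/∂n| + V²/R  →  V² − fR·V + fR·V_g = 0
With fR = 4.02×10⁻⁵ × 1260×10³ m = 50.7 m/s:
V = [fR − √((fR)² − 4 fR V_g)]/2 = [50.7 − √(50.7² − 4×50.7×10)]/2 = 13.7 m/s
Supergeostrophic (V > V_g = 10 m/s), as expected around a high.
Converting: 13.7 m/s × 3.6 = 49 km/h

49 km/h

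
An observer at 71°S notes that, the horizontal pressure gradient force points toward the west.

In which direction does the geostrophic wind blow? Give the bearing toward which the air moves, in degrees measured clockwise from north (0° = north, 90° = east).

180°

The pressure-gradient force points toward the west (bearing 270°).
Geostrophic balance: in the Southern Hemisphere the Coriolis force deflects motion to the left, so the geostrophic wind blows 90° to the left of the pressure-gradient force (low pressure on the right).
Rotating 270° by 90° counterclockwise gives 180° — the wind blows toward the south.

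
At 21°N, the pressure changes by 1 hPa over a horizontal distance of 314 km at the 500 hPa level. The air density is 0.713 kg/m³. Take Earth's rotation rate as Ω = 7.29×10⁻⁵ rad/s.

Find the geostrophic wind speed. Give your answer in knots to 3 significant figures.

16.6 knots

Coriolis parameter at 21°N:
f = 2Ω sin φ = 2 × 7.29×10⁻⁵ × sin 21° = 5.23×10⁻⁵ s⁻¹
Pressure gradient: |∂P/∂n| = 100 Pa / 314000 m = 3.18×10⁻⁴ Pa/m
Geostrophic balance (pressure-gradient force = Coriolis force):
V_g = (1/(fρ)) |∂P/∂n| = 3.18×10⁻⁴ / (5.23×10⁻⁵ × 0.713) = 8.55 m/s
Converting: 8.55 m/s × 1.944 = 16.6 knots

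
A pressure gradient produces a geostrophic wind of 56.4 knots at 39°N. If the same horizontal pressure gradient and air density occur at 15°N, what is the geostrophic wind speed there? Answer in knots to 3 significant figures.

With the same pressure gradient and density, V_g ∝ 1/f ∝ 1/sin φ.
V₂ = V₁ · sin φ₁ / sin φ₂ = 56.4 × sin 39° / sin 15°
V₂ = 56.4 × 0.6293/0.2588 = 137 knots

137 knots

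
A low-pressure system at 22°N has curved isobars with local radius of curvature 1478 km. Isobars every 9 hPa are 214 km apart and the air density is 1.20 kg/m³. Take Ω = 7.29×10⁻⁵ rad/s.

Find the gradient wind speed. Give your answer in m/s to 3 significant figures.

42.2 m/s

Coriolis parameter at 22°N:
f = 2Ω sin φ = 2 × 7.29×10⁻⁵ × sin 22° = 5.46×10⁻⁵ s⁻¹
Pressure gradient: |∂P/∂n| = 900 Pa / 214000 m = 4.21×10⁻³ Pa/m
Geostrophic speed: V_g = |∂P/∂n|/(fρ) = 4.21×10⁻³/(5.46×10⁻⁵ × 1.20) = 64.2 m/s
Around a low, centrifugal force acts outward with Coriolis, so pressure-gradient force balances both:
(1/ρ)|∂P/∂n| = fV + V²/R  →  V² + fR·V − fR·V_g = 0
With fR = 5.46×10⁻⁵ × 1478×10³ m = 80.7 m/s:
V = [−fR + √((fR)² + 4 fR V_g)]/2 = [−80.7 + √(80.7² + 4×80.7×64.2)]/2 = 42.2 m/s
Subgeostrophic (V < V_g = 64.2 m/s), as expected around a low.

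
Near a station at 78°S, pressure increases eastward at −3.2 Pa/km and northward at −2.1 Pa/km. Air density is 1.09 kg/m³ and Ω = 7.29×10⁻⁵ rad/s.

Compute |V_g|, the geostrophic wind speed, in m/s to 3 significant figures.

Coriolis parameter at 78°S:
f = 2Ω sin φ = 2 × 7.29×10⁻⁵ × sin 78° = 1.43×10⁻⁴ s⁻¹
In the Southern Hemisphere f is negative: f = −1.43×10⁻⁴ s⁻¹.
Component geostrophic relations (x east, y north):
u_g = −(1/(fρ)) ∂P/∂y,  v_g = (1/(fρ)) ∂P/∂x
u_g = −(−2.1×10⁻³)/(−1.43×10⁻⁴ × 1.09) = −13.5 m/s;  v_g = (−3.2×10⁻³)/(−1.43×10⁻⁴ × 1.09) = 20.6 m/s
|V_g| = √(u_g² + v_g²) = 24.6 m/s

24.6 m/s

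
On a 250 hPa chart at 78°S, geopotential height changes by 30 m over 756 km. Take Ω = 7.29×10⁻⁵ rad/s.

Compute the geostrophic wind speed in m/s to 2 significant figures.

Coriolis parameter at 78°S:
f = 2Ω sin φ = 2 × 7.29×10⁻⁵ × sin 78° = 1.43×10⁻⁴ s⁻¹
Height gradient: |∂Z/∂n| = 30 m / 756000 m = 3.97×10⁻⁵
On a pressure surface, geostrophic balance gives V_g = (g/f)|∂Z/∂n|:
V_g = 9.81 × 3.97×10⁻⁵ / 1.43×10⁻⁴ = 2.73 m/s

2.7 m/s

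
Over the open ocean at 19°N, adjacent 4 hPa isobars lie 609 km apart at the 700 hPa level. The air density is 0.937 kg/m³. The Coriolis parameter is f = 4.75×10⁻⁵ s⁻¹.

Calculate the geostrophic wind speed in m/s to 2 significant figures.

15 m/s

Pressure gradient: |∂P/∂n| = 400 Pa / 609000 m = 6.57×10⁻⁴ Pa/m
Geostrophic balance (pressure-gradient force = Coriolis force):
V_g = (1/(fρ)) |∂P/∂n| = 6.57×10⁻⁴ / (4.75×10⁻⁵ × 0.937) = 14.8 m/s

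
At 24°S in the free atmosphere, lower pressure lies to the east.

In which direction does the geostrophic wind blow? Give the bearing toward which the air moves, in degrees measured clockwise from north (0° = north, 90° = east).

000°

The pressure-gradient force points toward the east (bearing 090°).
Geostrophic balance: in the Southern Hemisphere the Coriolis force deflects motion to the left, so the geostrophic wind blows 90° to the left of the pressure-gradient force (low pressure on the right).
Rotating 090° by 90° counterclockwise gives 000° — the wind blows toward the north.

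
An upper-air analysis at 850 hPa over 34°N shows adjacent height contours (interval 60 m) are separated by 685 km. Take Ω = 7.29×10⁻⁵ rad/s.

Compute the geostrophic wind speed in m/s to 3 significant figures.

10.5 m/s

Coriolis parameter at 34°N:
f = 2Ω sin φ = 2 × 7.29×10⁻⁵ × sin 34° = 8.15×10⁻⁵ s⁻¹
Height gradient: |∂Z/∂n| = 60 m / 685000 m = 8.76×10⁻⁵
On a pressure surface, geostrophic balance gives V_g = (g/f)|∂Z/∂n|:
V_g = 9.81 × 8.76×10⁻⁵ / 8.15×10⁻⁵ = 10.5 m/s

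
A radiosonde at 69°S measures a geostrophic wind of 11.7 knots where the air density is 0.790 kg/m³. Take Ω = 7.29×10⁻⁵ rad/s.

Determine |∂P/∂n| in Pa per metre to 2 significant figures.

Coriolis parameter at 69°S:
f = 2Ω sin φ = 2 × 7.29×10⁻⁵ × sin 69° = 1.36×10⁻⁴ s⁻¹
Wind speed in SI: 11.7 knots = 6.02 m/s
Geostrophic balance rearranged: |∂P/∂n| = f ρ V_g
|∂P/∂n| = 1.36×10⁻⁴ × 0.790 × 6.02 = 6.47×10⁻⁴ Pa/m

6.5×10⁻⁴ Pa/m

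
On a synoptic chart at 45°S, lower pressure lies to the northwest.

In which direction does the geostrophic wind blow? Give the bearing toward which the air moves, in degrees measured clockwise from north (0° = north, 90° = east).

The pressure-gradient force points toward the northwest (bearing 315°).
Geostrophic balance: in the Southern Hemisphere the Coriolis force deflects motion to the left, so the geostrophic wind blows 90° to the left of the pressure-gradient force (low pressure on the right).
Rotating 315° by 90° counterclockwise gives 225° — the wind blows toward the southwest.

225°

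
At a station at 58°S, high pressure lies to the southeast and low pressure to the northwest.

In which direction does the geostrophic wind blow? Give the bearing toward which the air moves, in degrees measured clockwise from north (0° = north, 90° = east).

225°

The pressure-gradient force points toward the northwest (bearing 315°).
Geostrophic balance: in the Southern Hemisphere the Coriolis force deflects motion to the left, so the geostrophic wind blows 90° to the left of the pressure-gradient force (low pressure on the right).
Rotating 315° by 90° counterclockwise gives 225° — the wind blows toward the southwest.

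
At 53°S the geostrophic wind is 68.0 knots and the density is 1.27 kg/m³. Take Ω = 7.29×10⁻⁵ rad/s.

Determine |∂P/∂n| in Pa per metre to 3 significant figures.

5.17×10⁻³ Pa/m

Coriolis parameter at 53°S:
f = 2Ω sin φ = 2 × 7.29×10⁻⁵ × sin 53° = 1.16×10⁻⁴ s⁻¹
Wind speed in SI: 68.0 knots = 35.0 m/s
Geostrophic balance rearranged: |∂P/∂n| = f ρ V_g
|∂P/∂n| = 1.16×10⁻⁴ × 1.27 × 35.0 = 5.17×10⁻³ Pa/m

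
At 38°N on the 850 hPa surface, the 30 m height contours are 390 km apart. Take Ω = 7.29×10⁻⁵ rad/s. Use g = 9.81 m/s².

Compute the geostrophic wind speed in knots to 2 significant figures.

Coriolis parameter at 38°N:
f = 2Ω sin φ = 2 × 7.29×10⁻⁵ × sin 38° = 8.98×10⁻⁵ s⁻¹
Height gradient: |∂Z/∂n| = 30 m / 390000 m = 7.69×10⁻⁵
On a pressure surface, geostrophic balance gives V_g = (g/f)|∂Z/∂n|:
V_g = 9.81 × 7.69×10⁻⁵ / 8.98×10⁻⁵ = 8.41 m/s
Converting: 8.41 m/s × 1.944 = 16 knots

16 knots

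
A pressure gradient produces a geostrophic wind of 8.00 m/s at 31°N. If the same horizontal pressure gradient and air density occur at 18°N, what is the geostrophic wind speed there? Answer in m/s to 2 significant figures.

13 m/s

With the same pressure gradient and density, V_g ∝ 1/f ∝ 1/sin φ.
V₂ = V₁ · sin φ₁ / sin φ₂ = 8.00 × sin 31° / sin 18°
V₂ = 8.00 × 0.5150/0.3090 = 13 m/s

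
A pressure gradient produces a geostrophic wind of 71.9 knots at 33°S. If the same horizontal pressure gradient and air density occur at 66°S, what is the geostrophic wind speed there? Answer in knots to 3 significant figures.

42.9 knots

With the same pressure gradient and density, V_g ∝ 1/f ∝ 1/sin φ.
V₂ = V₁ · sin φ₁ / sin φ₂ = 71.9 × sin 33° / sin 66°
V₂ = 71.9 × 0.5446/0.9135 = 42.9 knots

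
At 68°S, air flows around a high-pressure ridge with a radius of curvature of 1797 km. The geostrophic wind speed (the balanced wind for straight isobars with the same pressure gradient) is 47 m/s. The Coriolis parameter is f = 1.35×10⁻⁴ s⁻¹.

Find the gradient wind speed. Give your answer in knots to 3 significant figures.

Around a high, pressure-gradient force acts outward with centrifugal, so Coriolis balances both:
fV = (1/ρ)|∂P/∂n| + V²/R  →  V² − fR·V + fR·V_g = 0
With fR = 1.35×10⁻⁴ × 1797×10³ m = 243 m/s:
V = [fR − √((fR)² − 4 fR V_g)]/2 = [243 − √(243² − 4×243×47)]/2 = 63.8 m/s
Supergeostrophic (V > V_g = 47 m/s), as expected around a high.
Converting: 63.8 m/s × 1.944 = 124 knots

124 knots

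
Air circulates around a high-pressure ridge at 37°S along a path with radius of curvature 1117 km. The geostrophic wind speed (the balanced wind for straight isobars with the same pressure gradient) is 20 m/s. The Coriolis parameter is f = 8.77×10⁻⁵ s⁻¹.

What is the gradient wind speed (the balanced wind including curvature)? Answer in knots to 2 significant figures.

Around a high, pressure-gradient force acts outward with centrifugal, so Coriolis balances both:
fV = (1/ρ)|∂P/∂n| + V²/R  →  V² − fR·V + fR·V_g = 0
With fR = 8.77×10⁻⁵ × 1117×10³ m = 98.0 m/s:
V = [fR − √((fR)² − 4 fR V_g)]/2 = [98.0 − √(98.0² − 4×98.0×20)]/2 = 28 m/s
Supergeostrophic (V > V_g = 20 m/s), as expected around a high.
Converting: 28 m/s × 1.944 = 54 knots

54 knots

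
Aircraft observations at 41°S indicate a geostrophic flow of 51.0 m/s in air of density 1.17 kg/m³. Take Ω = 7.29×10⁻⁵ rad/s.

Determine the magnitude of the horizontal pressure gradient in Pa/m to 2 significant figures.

5.7×10⁻³ Pa/m

Coriolis parameter at 41°S:
f = 2Ω sin φ = 2 × 7.29×10⁻⁵ × sin 41° = 9.57×10⁻⁵ s⁻¹
Geostrophic balance rearranged: |∂P/∂n| = f ρ V_g
|∂P/∂n| = 9.57×10⁻⁵ × 1.17 × 51.0 = 5.71×10⁻³ Pa/m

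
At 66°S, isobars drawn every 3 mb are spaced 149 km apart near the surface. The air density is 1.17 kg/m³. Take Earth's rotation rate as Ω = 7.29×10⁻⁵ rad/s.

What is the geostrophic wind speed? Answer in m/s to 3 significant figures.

12.9 m/s

Coriolis parameter at 66°S:
f = 2Ω sin φ = 2 × 7.29×10⁻⁵ × sin 66° = 1.33×10⁻⁴ s⁻¹
Pressure gradient: |∂P/∂n| = 300 Pa / 149000 m = 2.01×10⁻³ Pa/m
Geostrophic balance (pressure-gradient force = Coriolis force):
V_g = (1/(fρ)) |∂P/∂n| = 2.01×10⁻³ / (1.33×10⁻⁴ × 1.17) = 12.9 m/s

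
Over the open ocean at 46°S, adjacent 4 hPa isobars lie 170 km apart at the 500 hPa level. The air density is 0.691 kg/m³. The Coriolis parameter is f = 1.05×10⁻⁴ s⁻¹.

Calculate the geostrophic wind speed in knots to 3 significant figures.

Pressure gradient: |∂P/∂n| = 400 Pa / 170000 m = 2.35×10⁻³ Pa/m
Geostrophic balance (pressure-gradient force = Coriolis force):
V_g = (1/(fρ)) |∂P/∂n| = 2.35×10⁻³ / (1.05×10⁻⁴ × 0.691) = 32.4 m/s
Converting: 32.4 m/s × 1.944 = 63.0 knots

63.0 knots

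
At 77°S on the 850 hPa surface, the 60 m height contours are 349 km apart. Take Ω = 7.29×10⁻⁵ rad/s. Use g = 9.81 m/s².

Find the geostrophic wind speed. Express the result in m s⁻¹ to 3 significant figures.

11.9 m s⁻¹

Coriolis parameter at 77°S:
f = 2Ω sin φ = 2 × 7.29×10⁻⁵ × sin 77° = 1.42×10⁻⁴ s⁻¹
Height gradient: |∂Z/∂n| = 60 m / 349000 m = 1.72×10⁻⁴
On a pressure surface, geostrophic balance gives V_g = (g/f)|∂Z/∂n|:
V_g = 9.81 × 1.72×10⁻⁴ / 1.42×10⁻⁴ = 11.9 m/s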